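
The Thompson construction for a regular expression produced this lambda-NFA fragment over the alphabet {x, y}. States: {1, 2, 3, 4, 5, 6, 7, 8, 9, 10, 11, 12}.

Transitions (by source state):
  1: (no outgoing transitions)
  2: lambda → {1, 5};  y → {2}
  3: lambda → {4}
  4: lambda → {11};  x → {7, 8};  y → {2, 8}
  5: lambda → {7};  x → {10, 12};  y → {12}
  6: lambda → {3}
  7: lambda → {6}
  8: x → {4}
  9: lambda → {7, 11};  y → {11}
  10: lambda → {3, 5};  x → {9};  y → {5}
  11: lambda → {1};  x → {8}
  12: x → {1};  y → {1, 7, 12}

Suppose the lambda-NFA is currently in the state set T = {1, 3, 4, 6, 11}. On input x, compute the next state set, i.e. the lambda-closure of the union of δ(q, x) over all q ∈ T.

4 on x → {7, 8}.
11 on x → {8}.
No x-transition from 1, 3, 6.
Union after reading x: {7, 8}.
Now take the lambda-closure:
From 7 via lambda: add 6.
From 6 via lambda: add 3.
From 3 via lambda: add 4.
From 4 via lambda: add 11.
From 11 via lambda: add 1.
No new states can be added; the closed set is {1, 3, 4, 6, 7, 8, 11}.

{1, 3, 4, 6, 7, 8, 11}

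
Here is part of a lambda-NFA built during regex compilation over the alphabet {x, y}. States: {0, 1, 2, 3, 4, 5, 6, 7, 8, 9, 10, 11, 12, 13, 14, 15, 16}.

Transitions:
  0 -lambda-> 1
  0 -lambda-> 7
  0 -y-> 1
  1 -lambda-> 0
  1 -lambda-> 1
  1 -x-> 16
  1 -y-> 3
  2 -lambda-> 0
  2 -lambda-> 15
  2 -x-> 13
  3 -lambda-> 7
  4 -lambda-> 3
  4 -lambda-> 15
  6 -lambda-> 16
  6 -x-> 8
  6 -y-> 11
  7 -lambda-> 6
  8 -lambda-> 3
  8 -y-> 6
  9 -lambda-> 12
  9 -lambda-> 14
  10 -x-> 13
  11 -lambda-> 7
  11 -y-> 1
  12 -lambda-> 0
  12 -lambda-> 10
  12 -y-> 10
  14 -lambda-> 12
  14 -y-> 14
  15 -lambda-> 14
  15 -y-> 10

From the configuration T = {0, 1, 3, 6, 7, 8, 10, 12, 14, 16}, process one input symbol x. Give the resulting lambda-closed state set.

1 on x → {16}.
6 on x → {8}.
10 on x → {13}.
No x-transition from 0, 3, 7, 8, 12, 14, 16.
Union after reading x: {8, 13, 16}.
Now take the lambda-closure:
From 8 via lambda: add 3.
From 3 via lambda: add 7.
From 7 via lambda: add 6.
No new states can be added; the closed set is {3, 6, 7, 8, 13, 16}.

{3, 6, 7, 8, 13, 16}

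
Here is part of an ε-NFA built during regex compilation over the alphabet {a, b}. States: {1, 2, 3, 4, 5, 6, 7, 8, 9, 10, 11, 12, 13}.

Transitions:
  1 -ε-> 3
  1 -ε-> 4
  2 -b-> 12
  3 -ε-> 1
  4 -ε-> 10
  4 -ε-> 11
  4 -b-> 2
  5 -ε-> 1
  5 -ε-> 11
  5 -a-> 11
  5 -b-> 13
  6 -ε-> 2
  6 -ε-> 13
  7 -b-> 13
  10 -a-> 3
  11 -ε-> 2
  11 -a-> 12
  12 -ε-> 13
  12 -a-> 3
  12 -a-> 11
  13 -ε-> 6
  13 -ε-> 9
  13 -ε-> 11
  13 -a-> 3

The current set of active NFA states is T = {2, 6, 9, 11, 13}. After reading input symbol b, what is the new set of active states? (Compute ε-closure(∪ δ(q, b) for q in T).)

{2, 6, 9, 11, 12, 13}

2 on b → {12}.
No b-transition from 6, 9, 11, 13.
Union after reading b: {12}.
Now take the ε-closure:
From 12 via ε: add 13.
From 13 via ε: add 6, 9, 11.
From 6 via ε: add 2.
No new states can be added; the closed set is {2, 6, 9, 11, 12, 13}.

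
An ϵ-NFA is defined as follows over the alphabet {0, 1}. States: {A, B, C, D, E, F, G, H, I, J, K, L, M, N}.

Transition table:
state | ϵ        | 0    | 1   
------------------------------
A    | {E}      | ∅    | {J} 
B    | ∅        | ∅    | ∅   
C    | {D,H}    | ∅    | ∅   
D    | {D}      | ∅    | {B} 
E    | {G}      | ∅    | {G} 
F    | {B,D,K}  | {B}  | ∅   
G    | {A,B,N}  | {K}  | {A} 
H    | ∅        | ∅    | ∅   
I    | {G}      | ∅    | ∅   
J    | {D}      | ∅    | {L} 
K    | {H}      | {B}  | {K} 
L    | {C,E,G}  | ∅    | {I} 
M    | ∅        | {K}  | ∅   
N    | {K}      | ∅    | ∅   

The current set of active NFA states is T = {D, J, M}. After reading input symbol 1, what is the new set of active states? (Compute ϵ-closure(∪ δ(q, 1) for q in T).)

D on 1 → {B}.
J on 1 → {L}.
No 1-transition from M.
Union after reading 1: {B, L}.
Now take the ϵ-closure:
From L via ϵ: add C, E, G.
From C via ϵ: add D, H.
From G via ϵ: add A, N.
From N via ϵ: add K.
No new states can be added; the closed set is {A, B, C, D, E, G, H, K, L, N}.

{A, B, C, D, E, G, H, K, L, N}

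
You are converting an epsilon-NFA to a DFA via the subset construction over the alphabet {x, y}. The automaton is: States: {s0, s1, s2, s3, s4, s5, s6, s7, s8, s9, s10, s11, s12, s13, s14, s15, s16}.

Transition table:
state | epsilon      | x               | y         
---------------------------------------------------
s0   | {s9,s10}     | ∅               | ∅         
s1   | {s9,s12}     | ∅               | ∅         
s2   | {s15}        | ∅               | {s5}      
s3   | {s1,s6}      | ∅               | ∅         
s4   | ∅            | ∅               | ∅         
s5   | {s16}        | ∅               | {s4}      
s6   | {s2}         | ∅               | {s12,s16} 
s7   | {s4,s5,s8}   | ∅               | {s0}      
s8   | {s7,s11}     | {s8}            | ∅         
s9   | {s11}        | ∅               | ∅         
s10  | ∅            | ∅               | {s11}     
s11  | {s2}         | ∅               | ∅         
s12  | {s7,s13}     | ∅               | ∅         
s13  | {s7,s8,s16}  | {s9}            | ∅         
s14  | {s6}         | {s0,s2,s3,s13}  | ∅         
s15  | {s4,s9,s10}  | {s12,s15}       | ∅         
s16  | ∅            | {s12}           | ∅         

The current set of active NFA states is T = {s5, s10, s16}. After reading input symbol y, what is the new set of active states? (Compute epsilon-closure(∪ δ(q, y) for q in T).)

{s2, s4, s9, s10, s11, s15}

s5 on y → {s4}.
s10 on y → {s11}.
No y-transition from s16.
Union after reading y: {s4, s11}.
Now take the epsilon-closure:
From s11 via epsilon: add s2.
From s2 via epsilon: add s15.
From s15 via epsilon: add s9, s10.
No new states can be added; the closed set is {s2, s4, s9, s10, s11, s15}.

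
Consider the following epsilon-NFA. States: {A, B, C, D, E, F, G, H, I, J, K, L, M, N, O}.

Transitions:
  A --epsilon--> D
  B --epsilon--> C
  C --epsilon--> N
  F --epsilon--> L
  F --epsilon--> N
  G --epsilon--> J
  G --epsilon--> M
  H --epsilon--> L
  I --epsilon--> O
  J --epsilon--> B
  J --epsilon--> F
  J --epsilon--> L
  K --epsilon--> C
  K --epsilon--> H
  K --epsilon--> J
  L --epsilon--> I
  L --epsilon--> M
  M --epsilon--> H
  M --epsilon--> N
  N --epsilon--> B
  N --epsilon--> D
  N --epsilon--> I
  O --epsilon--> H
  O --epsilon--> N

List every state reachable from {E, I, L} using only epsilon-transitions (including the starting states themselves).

Start with {E, I, L}.
From I via epsilon: add O.
From L via epsilon: add M.
From M via epsilon: add H, N.
From N via epsilon: add B, D.
From B via epsilon: add C.
No new states can be added; the closed set is {B, C, D, E, H, I, L, M, N, O}.

{B, C, D, E, H, I, L, M, N, O}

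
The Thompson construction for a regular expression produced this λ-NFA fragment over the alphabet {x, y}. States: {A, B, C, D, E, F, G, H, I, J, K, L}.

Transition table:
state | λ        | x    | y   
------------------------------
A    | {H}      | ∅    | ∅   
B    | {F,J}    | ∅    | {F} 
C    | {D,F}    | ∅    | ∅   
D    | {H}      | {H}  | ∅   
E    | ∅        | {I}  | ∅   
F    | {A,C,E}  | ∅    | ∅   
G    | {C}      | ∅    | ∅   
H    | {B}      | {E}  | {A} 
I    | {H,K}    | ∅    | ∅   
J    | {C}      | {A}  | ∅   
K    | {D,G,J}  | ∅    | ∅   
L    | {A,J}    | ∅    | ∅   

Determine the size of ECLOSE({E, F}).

8

Start with {E, F}.
From F via λ: add A, C.
From A via λ: add H.
From C via λ: add D.
From H via λ: add B.
From B via λ: add J.
λ-closure = {A, B, C, D, E, F, H, J}, which has 8 states.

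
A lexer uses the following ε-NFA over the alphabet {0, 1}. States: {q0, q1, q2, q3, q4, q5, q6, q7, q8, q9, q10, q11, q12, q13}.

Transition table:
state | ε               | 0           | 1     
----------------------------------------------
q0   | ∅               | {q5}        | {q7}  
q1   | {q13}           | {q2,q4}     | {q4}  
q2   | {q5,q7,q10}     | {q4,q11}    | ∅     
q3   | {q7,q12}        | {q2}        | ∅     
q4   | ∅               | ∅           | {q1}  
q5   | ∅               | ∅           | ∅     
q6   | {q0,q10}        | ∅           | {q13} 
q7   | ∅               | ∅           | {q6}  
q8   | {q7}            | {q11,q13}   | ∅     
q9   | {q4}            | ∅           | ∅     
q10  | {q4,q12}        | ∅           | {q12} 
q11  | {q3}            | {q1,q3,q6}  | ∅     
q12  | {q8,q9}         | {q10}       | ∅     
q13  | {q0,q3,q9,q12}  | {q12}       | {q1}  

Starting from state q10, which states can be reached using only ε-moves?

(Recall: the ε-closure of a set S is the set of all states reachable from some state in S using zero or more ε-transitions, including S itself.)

{q4, q7, q8, q9, q10, q12}

Start with {q10}.
From q10 via ε: add q4, q12.
From q12 via ε: add q8, q9.
From q8 via ε: add q7.
No new states can be added; the closed set is {q4, q7, q8, q9, q10, q12}.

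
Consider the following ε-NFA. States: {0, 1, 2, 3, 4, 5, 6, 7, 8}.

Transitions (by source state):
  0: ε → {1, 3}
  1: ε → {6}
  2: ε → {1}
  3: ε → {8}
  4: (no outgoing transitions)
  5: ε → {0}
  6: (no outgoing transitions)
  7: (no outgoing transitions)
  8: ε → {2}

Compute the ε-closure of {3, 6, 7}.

Start with {3, 6, 7}.
From 3 via ε: add 8.
From 8 via ε: add 2.
From 2 via ε: add 1.
No new states can be added; the closed set is {1, 2, 3, 6, 7, 8}.

{1, 2, 3, 6, 7, 8}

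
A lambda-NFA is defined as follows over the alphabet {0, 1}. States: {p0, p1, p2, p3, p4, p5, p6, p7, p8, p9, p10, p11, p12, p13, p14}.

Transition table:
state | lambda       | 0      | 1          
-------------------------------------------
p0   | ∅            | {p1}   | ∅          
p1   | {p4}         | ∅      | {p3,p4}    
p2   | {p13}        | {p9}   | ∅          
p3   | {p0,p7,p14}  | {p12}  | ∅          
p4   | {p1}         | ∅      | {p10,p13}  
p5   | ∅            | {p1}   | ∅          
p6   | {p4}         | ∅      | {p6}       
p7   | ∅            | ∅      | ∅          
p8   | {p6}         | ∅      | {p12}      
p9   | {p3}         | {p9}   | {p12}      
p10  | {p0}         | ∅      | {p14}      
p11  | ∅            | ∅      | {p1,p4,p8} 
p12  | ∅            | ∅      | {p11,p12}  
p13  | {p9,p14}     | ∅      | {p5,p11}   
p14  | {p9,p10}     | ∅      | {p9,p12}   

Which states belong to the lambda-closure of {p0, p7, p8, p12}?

{p0, p1, p4, p6, p7, p8, p12}

Start with {p0, p7, p8, p12}.
From p8 via lambda: add p6.
From p6 via lambda: add p4.
From p4 via lambda: add p1.
No new states can be added; the closed set is {p0, p1, p4, p6, p7, p8, p12}.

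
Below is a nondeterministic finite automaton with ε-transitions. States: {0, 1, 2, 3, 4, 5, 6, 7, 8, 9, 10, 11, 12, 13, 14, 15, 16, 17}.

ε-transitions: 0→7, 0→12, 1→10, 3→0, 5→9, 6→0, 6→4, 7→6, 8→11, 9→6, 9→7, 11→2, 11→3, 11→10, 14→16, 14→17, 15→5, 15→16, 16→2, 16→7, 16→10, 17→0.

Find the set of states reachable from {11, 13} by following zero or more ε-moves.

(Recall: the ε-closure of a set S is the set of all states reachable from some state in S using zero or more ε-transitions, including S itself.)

Start with {11, 13}.
From 11 via ε: add 2, 3, 10.
From 3 via ε: add 0.
From 0 via ε: add 7, 12.
From 7 via ε: add 6.
From 6 via ε: add 4.
No new states can be added; the closed set is {0, 2, 3, 4, 6, 7, 10, 11, 12, 13}.

{0, 2, 3, 4, 6, 7, 10, 11, 12, 13}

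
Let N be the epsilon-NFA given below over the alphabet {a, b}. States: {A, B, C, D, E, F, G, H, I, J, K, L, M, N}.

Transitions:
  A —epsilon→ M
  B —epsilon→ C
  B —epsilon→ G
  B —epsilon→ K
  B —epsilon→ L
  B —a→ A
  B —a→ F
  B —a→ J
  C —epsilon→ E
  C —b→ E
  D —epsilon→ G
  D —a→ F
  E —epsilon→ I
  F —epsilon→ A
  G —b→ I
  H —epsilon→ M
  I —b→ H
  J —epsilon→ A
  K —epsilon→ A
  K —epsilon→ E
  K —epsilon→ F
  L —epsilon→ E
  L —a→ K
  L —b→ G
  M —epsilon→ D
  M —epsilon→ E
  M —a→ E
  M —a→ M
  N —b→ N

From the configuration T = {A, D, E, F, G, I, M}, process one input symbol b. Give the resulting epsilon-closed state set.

G on b → {I}.
I on b → {H}.
No b-transition from A, D, E, F, M.
Union after reading b: {H, I}.
Now take the epsilon-closure:
From H via epsilon: add M.
From M via epsilon: add D, E.
From D via epsilon: add G.
No new states can be added; the closed set is {D, E, G, H, I, M}.

{D, E, G, H, I, M}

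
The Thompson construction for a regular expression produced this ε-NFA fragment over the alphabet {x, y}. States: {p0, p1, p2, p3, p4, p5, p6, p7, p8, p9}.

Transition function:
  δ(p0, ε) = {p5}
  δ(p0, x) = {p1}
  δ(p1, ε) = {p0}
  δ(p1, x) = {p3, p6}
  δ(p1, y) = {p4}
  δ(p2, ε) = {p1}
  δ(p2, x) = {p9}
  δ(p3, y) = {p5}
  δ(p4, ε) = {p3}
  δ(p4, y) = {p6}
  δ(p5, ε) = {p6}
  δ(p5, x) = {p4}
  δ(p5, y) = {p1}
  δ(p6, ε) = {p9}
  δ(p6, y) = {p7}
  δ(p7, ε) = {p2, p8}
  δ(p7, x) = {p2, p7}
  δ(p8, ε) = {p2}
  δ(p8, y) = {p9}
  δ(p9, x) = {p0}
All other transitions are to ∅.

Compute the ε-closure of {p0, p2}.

Start with {p0, p2}.
From p0 via ε: add p5.
From p2 via ε: add p1.
From p5 via ε: add p6.
From p6 via ε: add p9.
No new states can be added; the closed set is {p0, p1, p2, p5, p6, p9}.

{p0, p1, p2, p5, p6, p9}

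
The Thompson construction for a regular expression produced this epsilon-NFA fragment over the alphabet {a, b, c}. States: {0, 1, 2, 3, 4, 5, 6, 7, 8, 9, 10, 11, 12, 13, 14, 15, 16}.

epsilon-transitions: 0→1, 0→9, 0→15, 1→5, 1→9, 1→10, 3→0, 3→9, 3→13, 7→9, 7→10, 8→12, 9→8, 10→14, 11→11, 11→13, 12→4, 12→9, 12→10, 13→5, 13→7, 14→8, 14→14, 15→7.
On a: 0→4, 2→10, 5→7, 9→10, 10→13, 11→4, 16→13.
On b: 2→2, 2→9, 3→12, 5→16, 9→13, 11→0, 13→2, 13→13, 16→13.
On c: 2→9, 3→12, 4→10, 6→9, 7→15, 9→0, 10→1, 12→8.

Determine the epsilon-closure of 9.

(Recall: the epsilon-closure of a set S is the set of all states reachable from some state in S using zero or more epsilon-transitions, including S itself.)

Start with {9}.
From 9 via epsilon: add 8.
From 8 via epsilon: add 12.
From 12 via epsilon: add 4, 10.
From 10 via epsilon: add 14.
No new states can be added; the closed set is {4, 8, 9, 10, 12, 14}.

{4, 8, 9, 10, 12, 14}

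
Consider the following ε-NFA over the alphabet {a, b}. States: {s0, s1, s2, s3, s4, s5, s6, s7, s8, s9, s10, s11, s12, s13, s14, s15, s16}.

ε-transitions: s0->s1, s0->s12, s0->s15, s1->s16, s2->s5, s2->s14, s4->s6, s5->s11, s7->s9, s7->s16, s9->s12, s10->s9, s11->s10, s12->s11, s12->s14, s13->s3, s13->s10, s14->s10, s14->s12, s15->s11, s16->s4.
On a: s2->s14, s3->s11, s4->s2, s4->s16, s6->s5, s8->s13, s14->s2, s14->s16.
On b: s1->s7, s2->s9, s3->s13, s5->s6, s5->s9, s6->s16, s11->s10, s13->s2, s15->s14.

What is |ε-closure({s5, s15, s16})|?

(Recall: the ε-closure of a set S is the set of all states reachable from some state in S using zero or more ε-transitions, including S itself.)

Start with {s5, s15, s16}.
From s5 via ε: add s11.
From s16 via ε: add s4.
From s4 via ε: add s6.
From s11 via ε: add s10.
From s10 via ε: add s9.
From s9 via ε: add s12.
From s12 via ε: add s14.
ε-closure = {s4, s5, s6, s9, s10, s11, s12, s14, s15, s16}, which has 10 states.

10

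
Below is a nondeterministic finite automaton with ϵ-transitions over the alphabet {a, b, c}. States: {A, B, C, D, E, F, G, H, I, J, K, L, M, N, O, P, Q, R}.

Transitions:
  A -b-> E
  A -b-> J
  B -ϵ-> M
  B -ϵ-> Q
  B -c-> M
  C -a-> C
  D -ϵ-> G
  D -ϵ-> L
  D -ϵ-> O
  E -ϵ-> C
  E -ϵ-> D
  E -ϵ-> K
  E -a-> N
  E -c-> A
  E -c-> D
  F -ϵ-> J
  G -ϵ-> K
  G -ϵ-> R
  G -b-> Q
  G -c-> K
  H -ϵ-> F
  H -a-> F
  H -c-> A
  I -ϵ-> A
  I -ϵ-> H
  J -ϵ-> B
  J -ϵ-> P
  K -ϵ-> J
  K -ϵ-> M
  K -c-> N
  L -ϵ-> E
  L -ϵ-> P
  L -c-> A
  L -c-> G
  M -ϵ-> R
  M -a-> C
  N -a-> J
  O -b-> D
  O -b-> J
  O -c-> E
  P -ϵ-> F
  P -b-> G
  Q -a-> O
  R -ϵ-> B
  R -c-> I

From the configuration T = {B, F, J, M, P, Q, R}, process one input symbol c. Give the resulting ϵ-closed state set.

{A, B, F, H, I, J, M, P, Q, R}

B on c → {M}.
R on c → {I}.
No c-transition from F, J, M, P, Q.
Union after reading c: {I, M}.
Now take the ϵ-closure:
From I via ϵ: add A, H.
From M via ϵ: add R.
From H via ϵ: add F.
From R via ϵ: add B.
From B via ϵ: add Q.
From F via ϵ: add J.
From J via ϵ: add P.
No new states can be added; the closed set is {A, B, F, H, I, J, M, P, Q, R}.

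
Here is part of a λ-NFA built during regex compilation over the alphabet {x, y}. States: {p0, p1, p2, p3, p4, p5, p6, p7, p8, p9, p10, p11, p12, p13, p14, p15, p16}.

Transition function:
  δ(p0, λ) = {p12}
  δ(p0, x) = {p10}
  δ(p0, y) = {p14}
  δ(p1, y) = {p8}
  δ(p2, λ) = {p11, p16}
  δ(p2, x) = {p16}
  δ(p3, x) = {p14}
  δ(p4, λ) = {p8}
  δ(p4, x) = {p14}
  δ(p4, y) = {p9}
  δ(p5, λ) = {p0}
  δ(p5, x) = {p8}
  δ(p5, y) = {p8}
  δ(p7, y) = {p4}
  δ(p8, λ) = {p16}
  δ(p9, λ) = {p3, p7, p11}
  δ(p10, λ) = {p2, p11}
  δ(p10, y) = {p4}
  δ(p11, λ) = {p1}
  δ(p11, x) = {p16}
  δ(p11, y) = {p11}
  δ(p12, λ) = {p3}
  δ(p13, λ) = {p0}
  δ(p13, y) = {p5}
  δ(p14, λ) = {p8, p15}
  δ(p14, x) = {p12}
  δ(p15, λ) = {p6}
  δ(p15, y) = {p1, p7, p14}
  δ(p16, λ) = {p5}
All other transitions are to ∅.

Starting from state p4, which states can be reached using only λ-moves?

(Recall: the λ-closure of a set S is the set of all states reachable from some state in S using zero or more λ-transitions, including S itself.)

{p0, p3, p4, p5, p8, p12, p16}

Start with {p4}.
From p4 via λ: add p8.
From p8 via λ: add p16.
From p16 via λ: add p5.
From p5 via λ: add p0.
From p0 via λ: add p12.
From p12 via λ: add p3.
No new states can be added; the closed set is {p0, p3, p4, p5, p8, p12, p16}.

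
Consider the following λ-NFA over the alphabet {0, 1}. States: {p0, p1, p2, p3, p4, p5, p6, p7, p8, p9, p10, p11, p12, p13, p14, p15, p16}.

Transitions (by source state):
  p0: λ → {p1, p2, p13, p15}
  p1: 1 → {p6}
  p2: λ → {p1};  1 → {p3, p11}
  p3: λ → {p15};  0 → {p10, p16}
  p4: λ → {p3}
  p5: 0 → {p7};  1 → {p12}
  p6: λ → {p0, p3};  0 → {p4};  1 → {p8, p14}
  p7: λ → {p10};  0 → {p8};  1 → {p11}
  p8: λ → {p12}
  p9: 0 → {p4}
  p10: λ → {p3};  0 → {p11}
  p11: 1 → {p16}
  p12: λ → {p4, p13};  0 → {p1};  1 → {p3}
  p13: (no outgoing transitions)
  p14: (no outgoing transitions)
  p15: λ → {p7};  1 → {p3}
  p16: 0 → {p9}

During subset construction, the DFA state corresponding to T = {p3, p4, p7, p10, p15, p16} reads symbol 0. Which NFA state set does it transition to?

{p3, p4, p7, p8, p9, p10, p11, p12, p13, p15, p16}

p3 on 0 → {p10, p16}.
p7 on 0 → {p8}.
p10 on 0 → {p11}.
p16 on 0 → {p9}.
No 0-transition from p4, p15.
Union after reading 0: {p8, p9, p10, p11, p16}.
Now take the λ-closure:
From p8 via λ: add p12.
From p10 via λ: add p3.
From p3 via λ: add p15.
From p12 via λ: add p4, p13.
From p15 via λ: add p7.
No new states can be added; the closed set is {p3, p4, p7, p8, p9, p10, p11, p12, p13, p15, p16}.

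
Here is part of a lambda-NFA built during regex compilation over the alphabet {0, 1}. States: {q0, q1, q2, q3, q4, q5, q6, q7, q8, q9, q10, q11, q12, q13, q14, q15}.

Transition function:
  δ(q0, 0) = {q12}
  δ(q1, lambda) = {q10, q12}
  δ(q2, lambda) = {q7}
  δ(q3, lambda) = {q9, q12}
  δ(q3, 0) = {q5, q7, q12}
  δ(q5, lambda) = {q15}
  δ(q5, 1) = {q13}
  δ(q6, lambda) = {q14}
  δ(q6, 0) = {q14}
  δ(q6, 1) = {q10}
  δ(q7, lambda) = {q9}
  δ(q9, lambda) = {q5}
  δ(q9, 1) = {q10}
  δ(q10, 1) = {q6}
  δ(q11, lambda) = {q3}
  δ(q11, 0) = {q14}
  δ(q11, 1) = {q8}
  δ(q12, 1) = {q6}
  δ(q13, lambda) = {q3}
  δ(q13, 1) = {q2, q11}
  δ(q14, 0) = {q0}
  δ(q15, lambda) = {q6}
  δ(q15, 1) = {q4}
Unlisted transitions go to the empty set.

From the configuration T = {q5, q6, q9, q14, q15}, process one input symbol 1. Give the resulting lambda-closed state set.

q5 on 1 → {q13}.
q6 on 1 → {q10}.
q9 on 1 → {q10}.
q15 on 1 → {q4}.
No 1-transition from q14.
Union after reading 1: {q4, q10, q13}.
Now take the lambda-closure:
From q13 via lambda: add q3.
From q3 via lambda: add q9, q12.
From q9 via lambda: add q5.
From q5 via lambda: add q15.
From q15 via lambda: add q6.
From q6 via lambda: add q14.
No new states can be added; the closed set is {q3, q4, q5, q6, q9, q10, q12, q13, q14, q15}.

{q3, q4, q5, q6, q9, q10, q12, q13, q14, q15}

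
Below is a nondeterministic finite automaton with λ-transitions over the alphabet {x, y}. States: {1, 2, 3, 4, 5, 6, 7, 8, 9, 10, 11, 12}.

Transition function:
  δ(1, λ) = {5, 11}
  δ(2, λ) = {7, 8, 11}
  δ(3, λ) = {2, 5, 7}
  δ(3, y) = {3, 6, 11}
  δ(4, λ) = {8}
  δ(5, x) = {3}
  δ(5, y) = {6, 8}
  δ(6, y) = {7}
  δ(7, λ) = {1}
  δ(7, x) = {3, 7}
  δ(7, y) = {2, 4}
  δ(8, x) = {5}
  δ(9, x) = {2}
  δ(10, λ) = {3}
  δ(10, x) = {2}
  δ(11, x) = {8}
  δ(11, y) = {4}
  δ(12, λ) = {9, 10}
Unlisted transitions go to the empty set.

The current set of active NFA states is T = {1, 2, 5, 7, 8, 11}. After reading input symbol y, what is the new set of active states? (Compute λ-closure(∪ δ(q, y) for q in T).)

{1, 2, 4, 5, 6, 7, 8, 11}

5 on y → {6, 8}.
7 on y → {2, 4}.
11 on y → {4}.
No y-transition from 1, 2, 8.
Union after reading y: {2, 4, 6, 8}.
Now take the λ-closure:
From 2 via λ: add 7, 11.
From 7 via λ: add 1.
From 1 via λ: add 5.
No new states can be added; the closed set is {1, 2, 4, 5, 6, 7, 8, 11}.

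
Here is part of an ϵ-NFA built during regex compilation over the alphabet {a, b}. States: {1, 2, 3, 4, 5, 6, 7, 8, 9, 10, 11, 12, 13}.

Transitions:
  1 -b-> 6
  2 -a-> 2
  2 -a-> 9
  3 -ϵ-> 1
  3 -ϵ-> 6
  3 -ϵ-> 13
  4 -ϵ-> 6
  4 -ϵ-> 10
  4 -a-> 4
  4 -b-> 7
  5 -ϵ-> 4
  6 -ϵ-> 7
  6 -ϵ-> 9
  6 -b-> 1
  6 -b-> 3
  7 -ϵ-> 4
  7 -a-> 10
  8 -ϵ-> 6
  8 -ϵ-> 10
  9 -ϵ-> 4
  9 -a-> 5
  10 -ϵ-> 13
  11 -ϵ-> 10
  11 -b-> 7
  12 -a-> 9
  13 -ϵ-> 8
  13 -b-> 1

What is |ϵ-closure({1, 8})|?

Start with {1, 8}.
From 8 via ϵ: add 6, 10.
From 6 via ϵ: add 7, 9.
From 10 via ϵ: add 13.
From 7 via ϵ: add 4.
ϵ-closure = {1, 4, 6, 7, 8, 9, 10, 13}, which has 8 states.

8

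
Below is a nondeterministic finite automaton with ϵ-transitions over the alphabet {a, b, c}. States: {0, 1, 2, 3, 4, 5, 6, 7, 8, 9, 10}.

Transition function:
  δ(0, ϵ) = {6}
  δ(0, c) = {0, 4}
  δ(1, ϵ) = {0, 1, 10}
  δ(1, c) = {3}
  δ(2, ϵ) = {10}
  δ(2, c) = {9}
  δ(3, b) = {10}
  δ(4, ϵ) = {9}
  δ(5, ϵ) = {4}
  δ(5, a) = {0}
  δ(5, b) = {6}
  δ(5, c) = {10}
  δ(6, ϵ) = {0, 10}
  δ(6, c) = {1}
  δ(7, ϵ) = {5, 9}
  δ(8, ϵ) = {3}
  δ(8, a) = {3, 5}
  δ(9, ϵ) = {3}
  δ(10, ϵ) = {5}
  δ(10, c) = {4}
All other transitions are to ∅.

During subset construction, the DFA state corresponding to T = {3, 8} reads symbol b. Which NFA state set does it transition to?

3 on b → {10}.
No b-transition from 8.
Union after reading b: {10}.
Now take the ϵ-closure:
From 10 via ϵ: add 5.
From 5 via ϵ: add 4.
From 4 via ϵ: add 9.
From 9 via ϵ: add 3.
No new states can be added; the closed set is {3, 4, 5, 9, 10}.

{3, 4, 5, 9, 10}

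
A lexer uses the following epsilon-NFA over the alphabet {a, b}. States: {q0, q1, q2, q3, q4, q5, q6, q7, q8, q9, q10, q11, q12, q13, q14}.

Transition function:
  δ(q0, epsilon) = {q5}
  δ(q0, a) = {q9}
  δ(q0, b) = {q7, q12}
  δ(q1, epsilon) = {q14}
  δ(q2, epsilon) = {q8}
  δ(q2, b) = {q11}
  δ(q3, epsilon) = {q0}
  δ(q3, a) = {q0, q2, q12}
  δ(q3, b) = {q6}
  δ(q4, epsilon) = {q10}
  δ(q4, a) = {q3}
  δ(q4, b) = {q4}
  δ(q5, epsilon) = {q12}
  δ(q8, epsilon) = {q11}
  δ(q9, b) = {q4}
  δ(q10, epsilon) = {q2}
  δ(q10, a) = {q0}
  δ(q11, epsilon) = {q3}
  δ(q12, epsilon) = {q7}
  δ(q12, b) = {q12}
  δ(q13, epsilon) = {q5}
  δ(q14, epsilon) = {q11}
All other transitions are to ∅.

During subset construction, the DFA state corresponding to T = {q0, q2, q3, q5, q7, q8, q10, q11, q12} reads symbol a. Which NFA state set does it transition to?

q0 on a → {q9}.
q3 on a → {q0, q2, q12}.
q10 on a → {q0}.
No a-transition from q2, q5, q7, q8, q11, q12.
Union after reading a: {q0, q2, q9, q12}.
Now take the epsilon-closure:
From q0 via epsilon: add q5.
From q2 via epsilon: add q8.
From q12 via epsilon: add q7.
From q8 via epsilon: add q11.
From q11 via epsilon: add q3.
No new states can be added; the closed set is {q0, q2, q3, q5, q7, q8, q9, q11, q12}.

{q0, q2, q3, q5, q7, q8, q9, q11, q12}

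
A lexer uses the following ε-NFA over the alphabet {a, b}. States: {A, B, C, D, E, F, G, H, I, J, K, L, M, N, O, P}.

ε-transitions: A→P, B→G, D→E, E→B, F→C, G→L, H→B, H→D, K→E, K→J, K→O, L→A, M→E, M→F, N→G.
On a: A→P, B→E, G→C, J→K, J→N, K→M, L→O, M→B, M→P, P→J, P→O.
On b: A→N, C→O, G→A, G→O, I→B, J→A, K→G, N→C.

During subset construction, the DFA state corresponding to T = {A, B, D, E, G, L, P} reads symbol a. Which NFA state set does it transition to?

A on a → {P}.
B on a → {E}.
G on a → {C}.
L on a → {O}.
P on a → {J, O}.
No a-transition from D, E.
Union after reading a: {C, E, J, O, P}.
Now take the ε-closure:
From E via ε: add B.
From B via ε: add G.
From G via ε: add L.
From L via ε: add A.
No new states can be added; the closed set is {A, B, C, E, G, J, L, O, P}.

{A, B, C, E, G, J, L, O, P}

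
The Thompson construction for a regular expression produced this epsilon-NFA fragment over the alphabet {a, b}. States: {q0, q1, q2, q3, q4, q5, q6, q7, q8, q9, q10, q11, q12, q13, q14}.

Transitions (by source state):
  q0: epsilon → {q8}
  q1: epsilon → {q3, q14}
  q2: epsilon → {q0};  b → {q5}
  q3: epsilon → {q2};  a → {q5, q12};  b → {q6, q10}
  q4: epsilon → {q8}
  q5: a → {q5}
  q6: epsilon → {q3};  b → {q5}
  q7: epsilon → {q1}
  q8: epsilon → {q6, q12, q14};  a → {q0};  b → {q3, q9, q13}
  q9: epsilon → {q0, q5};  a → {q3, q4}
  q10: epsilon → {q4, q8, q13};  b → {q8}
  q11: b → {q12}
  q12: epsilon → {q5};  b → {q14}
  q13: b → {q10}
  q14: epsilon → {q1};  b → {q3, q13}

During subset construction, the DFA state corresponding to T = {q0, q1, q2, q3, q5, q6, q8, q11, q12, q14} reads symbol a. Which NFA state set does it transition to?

q3 on a → {q5, q12}.
q5 on a → {q5}.
q8 on a → {q0}.
No a-transition from q0, q1, q2, q6, q11, q12, q14.
Union after reading a: {q0, q5, q12}.
Now take the epsilon-closure:
From q0 via epsilon: add q8.
From q8 via epsilon: add q6, q14.
From q6 via epsilon: add q3.
From q14 via epsilon: add q1.
From q3 via epsilon: add q2.
No new states can be added; the closed set is {q0, q1, q2, q3, q5, q6, q8, q12, q14}.

{q0, q1, q2, q3, q5, q6, q8, q12, q14}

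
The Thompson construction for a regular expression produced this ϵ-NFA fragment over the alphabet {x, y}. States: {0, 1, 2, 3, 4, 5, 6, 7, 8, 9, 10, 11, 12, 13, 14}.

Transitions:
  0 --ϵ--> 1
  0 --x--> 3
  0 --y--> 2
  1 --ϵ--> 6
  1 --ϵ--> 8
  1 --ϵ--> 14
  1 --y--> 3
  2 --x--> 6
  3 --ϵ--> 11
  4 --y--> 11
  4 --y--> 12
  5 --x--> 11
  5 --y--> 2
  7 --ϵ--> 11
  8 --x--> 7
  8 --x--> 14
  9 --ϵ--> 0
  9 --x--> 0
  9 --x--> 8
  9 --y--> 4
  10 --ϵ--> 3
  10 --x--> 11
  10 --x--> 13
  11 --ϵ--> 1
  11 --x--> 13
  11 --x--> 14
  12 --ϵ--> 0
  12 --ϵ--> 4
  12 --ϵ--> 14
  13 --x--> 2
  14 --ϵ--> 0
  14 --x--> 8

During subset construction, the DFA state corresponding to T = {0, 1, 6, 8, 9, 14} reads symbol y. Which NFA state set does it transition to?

{0, 1, 2, 3, 4, 6, 8, 11, 14}

0 on y → {2}.
1 on y → {3}.
9 on y → {4}.
No y-transition from 6, 8, 14.
Union after reading y: {2, 3, 4}.
Now take the ϵ-closure:
From 3 via ϵ: add 11.
From 11 via ϵ: add 1.
From 1 via ϵ: add 6, 8, 14.
From 14 via ϵ: add 0.
No new states can be added; the closed set is {0, 1, 2, 3, 4, 6, 8, 11, 14}.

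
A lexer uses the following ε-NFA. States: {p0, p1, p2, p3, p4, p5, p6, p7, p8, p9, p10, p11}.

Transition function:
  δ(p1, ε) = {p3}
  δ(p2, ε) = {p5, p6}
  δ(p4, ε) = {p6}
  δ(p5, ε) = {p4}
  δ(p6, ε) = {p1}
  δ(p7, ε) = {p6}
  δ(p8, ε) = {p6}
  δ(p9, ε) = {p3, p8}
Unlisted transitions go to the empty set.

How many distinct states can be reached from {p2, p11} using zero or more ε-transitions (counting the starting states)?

Start with {p2, p11}.
From p2 via ε: add p5, p6.
From p5 via ε: add p4.
From p6 via ε: add p1.
From p1 via ε: add p3.
ε-closure = {p1, p2, p3, p4, p5, p6, p11}, which has 7 states.

7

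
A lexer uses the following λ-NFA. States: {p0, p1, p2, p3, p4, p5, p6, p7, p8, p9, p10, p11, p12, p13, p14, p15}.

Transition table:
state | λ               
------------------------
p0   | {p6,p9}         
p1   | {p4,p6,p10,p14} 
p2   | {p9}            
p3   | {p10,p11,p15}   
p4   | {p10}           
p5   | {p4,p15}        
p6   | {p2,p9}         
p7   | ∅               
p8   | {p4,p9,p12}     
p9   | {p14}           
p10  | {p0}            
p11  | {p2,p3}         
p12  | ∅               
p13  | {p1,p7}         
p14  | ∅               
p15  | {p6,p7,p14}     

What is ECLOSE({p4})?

{p0, p2, p4, p6, p9, p10, p14}

Start with {p4}.
From p4 via λ: add p10.
From p10 via λ: add p0.
From p0 via λ: add p6, p9.
From p6 via λ: add p2.
From p9 via λ: add p14.
No new states can be added; the closed set is {p0, p2, p4, p6, p9, p10, p14}.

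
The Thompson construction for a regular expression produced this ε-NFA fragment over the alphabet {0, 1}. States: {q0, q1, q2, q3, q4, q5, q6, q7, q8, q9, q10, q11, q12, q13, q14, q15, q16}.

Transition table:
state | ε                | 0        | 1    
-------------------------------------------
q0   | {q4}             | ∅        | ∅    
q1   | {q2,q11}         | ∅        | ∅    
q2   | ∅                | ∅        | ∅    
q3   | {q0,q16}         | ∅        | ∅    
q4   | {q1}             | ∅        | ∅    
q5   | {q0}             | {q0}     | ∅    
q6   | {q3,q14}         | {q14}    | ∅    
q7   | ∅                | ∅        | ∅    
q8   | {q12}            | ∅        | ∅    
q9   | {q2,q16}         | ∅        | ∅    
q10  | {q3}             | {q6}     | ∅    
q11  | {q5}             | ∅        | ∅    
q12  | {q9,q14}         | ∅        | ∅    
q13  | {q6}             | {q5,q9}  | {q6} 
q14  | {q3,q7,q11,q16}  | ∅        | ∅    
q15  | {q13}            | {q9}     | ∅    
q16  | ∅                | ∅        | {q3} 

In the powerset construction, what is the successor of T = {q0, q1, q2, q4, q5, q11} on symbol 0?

q5 on 0 → {q0}.
No 0-transition from q0, q1, q2, q4, q11.
Union after reading 0: {q0}.
Now take the ε-closure:
From q0 via ε: add q4.
From q4 via ε: add q1.
From q1 via ε: add q2, q11.
From q11 via ε: add q5.
No new states can be added; the closed set is {q0, q1, q2, q4, q5, q11}.

{q0, q1, q2, q4, q5, q11}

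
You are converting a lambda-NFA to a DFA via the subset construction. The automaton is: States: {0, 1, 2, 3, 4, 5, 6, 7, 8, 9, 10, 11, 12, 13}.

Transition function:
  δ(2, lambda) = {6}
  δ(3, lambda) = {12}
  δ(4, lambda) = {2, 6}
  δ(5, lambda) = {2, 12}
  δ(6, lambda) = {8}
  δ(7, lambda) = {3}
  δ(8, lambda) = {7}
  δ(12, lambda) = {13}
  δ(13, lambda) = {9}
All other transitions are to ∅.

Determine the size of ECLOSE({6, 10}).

8

Start with {6, 10}.
From 6 via lambda: add 8.
From 8 via lambda: add 7.
From 7 via lambda: add 3.
From 3 via lambda: add 12.
From 12 via lambda: add 13.
From 13 via lambda: add 9.
lambda-closure = {3, 6, 7, 8, 9, 10, 12, 13}, which has 8 states.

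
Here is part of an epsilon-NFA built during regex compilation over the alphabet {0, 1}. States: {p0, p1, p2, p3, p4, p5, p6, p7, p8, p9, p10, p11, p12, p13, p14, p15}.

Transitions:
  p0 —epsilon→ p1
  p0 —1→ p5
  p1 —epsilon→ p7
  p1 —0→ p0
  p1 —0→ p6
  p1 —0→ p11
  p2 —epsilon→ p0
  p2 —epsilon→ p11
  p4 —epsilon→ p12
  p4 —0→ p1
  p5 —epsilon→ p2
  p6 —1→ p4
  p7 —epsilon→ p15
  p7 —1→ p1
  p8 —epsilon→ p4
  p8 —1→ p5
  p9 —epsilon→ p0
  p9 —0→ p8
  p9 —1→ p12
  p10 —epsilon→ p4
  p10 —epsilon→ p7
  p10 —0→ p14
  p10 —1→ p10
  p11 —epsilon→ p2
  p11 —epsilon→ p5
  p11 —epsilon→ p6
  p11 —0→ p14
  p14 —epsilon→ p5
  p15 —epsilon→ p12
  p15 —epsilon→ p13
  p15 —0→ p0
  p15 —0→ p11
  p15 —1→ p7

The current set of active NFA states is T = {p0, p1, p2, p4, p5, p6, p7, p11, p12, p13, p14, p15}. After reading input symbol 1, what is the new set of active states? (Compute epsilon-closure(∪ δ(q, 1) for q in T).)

p0 on 1 → {p5}.
p6 on 1 → {p4}.
p7 on 1 → {p1}.
p15 on 1 → {p7}.
No 1-transition from p1, p2, p4, p5, p11, p12, p13, p14.
Union after reading 1: {p1, p4, p5, p7}.
Now take the epsilon-closure:
From p4 via epsilon: add p12.
From p5 via epsilon: add p2.
From p7 via epsilon: add p15.
From p2 via epsilon: add p0, p11.
From p15 via epsilon: add p13.
From p11 via epsilon: add p6.
No new states can be added; the closed set is {p0, p1, p2, p4, p5, p6, p7, p11, p12, p13, p15}.

{p0, p1, p2, p4, p5, p6, p7, p11, p12, p13, p15}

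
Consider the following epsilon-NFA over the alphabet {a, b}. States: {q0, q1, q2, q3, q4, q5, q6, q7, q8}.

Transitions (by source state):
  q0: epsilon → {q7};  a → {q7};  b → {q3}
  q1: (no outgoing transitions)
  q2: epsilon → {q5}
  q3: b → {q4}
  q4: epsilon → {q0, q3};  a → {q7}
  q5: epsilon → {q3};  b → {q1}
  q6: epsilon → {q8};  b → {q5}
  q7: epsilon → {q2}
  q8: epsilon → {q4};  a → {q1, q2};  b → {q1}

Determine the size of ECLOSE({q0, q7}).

Start with {q0, q7}.
From q7 via epsilon: add q2.
From q2 via epsilon: add q5.
From q5 via epsilon: add q3.
epsilon-closure = {q0, q2, q3, q5, q7}, which has 5 states.

5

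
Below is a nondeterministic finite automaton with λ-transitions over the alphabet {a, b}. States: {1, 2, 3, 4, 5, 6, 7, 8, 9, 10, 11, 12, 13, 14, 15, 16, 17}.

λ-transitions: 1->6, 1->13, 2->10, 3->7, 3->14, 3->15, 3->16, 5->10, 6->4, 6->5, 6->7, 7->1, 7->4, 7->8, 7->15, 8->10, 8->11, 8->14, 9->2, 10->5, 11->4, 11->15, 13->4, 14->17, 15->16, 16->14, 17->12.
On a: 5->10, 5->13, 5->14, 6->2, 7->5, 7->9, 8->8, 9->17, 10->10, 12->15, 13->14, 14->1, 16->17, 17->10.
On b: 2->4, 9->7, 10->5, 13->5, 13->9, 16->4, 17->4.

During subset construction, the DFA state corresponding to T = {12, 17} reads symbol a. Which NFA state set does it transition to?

{5, 10, 12, 14, 15, 16, 17}

12 on a → {15}.
17 on a → {10}.
Union after reading a: {10, 15}.
Now take the λ-closure:
From 10 via λ: add 5.
From 15 via λ: add 16.
From 16 via λ: add 14.
From 14 via λ: add 17.
From 17 via λ: add 12.
No new states can be added; the closed set is {5, 10, 12, 14, 15, 16, 17}.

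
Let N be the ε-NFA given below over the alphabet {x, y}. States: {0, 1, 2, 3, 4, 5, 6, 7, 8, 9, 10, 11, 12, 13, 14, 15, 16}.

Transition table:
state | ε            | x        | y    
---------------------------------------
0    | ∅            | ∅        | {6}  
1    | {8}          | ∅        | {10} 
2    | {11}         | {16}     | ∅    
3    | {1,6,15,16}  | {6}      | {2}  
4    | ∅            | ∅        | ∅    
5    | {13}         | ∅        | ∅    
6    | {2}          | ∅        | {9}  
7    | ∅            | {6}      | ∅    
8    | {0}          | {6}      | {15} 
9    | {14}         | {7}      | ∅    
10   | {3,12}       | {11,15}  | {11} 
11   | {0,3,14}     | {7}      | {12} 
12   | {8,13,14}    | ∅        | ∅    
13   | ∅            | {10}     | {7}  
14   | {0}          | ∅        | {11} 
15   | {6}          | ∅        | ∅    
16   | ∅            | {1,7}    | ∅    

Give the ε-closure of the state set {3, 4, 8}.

{0, 1, 2, 3, 4, 6, 8, 11, 14, 15, 16}

Start with {3, 4, 8}.
From 3 via ε: add 1, 6, 15, 16.
From 8 via ε: add 0.
From 6 via ε: add 2.
From 2 via ε: add 11.
From 11 via ε: add 14.
No new states can be added; the closed set is {0, 1, 2, 3, 4, 6, 8, 11, 14, 15, 16}.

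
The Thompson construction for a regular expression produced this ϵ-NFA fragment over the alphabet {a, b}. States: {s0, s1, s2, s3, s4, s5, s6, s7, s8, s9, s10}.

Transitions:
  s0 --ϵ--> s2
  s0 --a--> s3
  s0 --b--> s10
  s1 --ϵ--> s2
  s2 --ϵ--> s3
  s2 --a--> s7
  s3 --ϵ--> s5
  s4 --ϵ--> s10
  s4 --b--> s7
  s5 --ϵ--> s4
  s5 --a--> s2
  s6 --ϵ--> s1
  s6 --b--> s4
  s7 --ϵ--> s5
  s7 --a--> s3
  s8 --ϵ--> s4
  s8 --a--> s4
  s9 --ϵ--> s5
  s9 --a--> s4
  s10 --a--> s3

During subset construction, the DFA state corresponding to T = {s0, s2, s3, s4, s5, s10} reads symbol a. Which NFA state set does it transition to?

s0 on a → {s3}.
s2 on a → {s7}.
s5 on a → {s2}.
s10 on a → {s3}.
No a-transition from s3, s4.
Union after reading a: {s2, s3, s7}.
Now take the ϵ-closure:
From s3 via ϵ: add s5.
From s5 via ϵ: add s4.
From s4 via ϵ: add s10.
No new states can be added; the closed set is {s2, s3, s4, s5, s7, s10}.

{s2, s3, s4, s5, s7, s10}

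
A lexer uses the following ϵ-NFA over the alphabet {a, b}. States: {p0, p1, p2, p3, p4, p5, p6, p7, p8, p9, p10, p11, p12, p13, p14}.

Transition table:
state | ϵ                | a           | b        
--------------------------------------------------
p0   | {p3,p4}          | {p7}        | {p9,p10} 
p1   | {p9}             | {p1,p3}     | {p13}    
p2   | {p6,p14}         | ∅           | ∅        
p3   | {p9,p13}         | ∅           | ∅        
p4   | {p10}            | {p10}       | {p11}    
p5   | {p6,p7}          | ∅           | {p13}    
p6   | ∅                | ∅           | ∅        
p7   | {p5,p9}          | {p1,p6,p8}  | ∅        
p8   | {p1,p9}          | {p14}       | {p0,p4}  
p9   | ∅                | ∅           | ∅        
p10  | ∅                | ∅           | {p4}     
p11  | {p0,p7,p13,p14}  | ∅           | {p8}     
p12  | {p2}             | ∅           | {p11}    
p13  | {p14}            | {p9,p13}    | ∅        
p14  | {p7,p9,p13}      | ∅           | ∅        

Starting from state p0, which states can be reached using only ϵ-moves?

{p0, p3, p4, p5, p6, p7, p9, p10, p13, p14}

Start with {p0}.
From p0 via ϵ: add p3, p4.
From p3 via ϵ: add p9, p13.
From p4 via ϵ: add p10.
From p13 via ϵ: add p14.
From p14 via ϵ: add p7.
From p7 via ϵ: add p5.
From p5 via ϵ: add p6.
No new states can be added; the closed set is {p0, p3, p4, p5, p6, p7, p9, p10, p13, p14}.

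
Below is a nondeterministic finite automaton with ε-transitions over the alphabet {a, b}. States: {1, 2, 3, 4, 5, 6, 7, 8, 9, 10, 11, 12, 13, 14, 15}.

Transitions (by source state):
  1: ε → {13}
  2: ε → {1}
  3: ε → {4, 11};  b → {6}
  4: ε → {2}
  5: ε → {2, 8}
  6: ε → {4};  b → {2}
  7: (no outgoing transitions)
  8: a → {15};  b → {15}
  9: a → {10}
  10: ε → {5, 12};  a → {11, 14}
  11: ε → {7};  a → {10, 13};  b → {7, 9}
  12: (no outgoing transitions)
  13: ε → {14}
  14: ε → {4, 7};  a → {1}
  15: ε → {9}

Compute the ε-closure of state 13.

{1, 2, 4, 7, 13, 14}

Start with {13}.
From 13 via ε: add 14.
From 14 via ε: add 4, 7.
From 4 via ε: add 2.
From 2 via ε: add 1.
No new states can be added; the closed set is {1, 2, 4, 7, 13, 14}.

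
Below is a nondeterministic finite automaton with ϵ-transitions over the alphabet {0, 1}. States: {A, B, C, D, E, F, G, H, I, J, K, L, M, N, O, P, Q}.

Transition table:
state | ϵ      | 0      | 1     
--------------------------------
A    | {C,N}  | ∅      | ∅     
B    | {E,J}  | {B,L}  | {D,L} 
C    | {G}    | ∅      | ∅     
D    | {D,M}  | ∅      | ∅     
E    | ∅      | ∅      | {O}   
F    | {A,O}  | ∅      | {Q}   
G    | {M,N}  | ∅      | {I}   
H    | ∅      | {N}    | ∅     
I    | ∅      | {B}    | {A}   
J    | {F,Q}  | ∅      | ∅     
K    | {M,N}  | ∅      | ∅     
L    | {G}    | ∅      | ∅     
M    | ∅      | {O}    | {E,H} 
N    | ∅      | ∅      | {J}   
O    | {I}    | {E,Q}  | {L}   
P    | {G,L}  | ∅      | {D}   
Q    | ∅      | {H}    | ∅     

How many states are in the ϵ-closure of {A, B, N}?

12

Start with {A, B, N}.
From A via ϵ: add C.
From B via ϵ: add E, J.
From C via ϵ: add G.
From J via ϵ: add F, Q.
From F via ϵ: add O.
From G via ϵ: add M.
From O via ϵ: add I.
ϵ-closure = {A, B, C, E, F, G, I, J, M, N, O, Q}, which has 12 states.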